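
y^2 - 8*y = y*(y - 8)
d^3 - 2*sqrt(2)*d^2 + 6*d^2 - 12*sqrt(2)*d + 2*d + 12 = (d + 6)*(d - sqrt(2))^2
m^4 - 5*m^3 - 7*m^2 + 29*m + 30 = (m - 5)*(m - 3)*(m + 1)*(m + 2)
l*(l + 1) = l^2 + l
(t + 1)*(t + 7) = t^2 + 8*t + 7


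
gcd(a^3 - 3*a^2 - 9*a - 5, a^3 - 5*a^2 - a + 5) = a^2 - 4*a - 5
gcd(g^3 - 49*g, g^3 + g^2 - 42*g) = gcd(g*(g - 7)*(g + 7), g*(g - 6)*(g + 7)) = g^2 + 7*g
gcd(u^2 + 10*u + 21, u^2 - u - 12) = u + 3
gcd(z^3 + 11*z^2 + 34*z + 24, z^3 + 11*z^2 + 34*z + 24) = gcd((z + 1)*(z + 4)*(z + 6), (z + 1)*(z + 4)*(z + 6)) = z^3 + 11*z^2 + 34*z + 24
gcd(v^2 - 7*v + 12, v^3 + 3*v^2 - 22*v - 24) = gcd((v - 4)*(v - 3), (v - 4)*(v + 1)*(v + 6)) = v - 4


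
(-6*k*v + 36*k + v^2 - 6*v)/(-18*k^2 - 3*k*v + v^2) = (v - 6)/(3*k + v)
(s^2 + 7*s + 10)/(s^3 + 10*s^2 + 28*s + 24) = (s + 5)/(s^2 + 8*s + 12)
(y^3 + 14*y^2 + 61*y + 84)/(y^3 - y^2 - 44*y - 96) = (y + 7)/(y - 8)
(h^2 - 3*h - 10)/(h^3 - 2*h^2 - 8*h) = (h - 5)/(h*(h - 4))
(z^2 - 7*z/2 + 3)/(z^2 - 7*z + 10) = (z - 3/2)/(z - 5)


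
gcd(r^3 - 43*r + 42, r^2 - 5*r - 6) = r - 6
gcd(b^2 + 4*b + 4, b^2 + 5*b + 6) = b + 2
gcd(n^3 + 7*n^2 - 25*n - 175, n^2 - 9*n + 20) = n - 5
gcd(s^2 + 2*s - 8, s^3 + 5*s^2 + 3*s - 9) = 1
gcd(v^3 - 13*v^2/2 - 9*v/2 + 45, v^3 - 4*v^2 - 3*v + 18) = v - 3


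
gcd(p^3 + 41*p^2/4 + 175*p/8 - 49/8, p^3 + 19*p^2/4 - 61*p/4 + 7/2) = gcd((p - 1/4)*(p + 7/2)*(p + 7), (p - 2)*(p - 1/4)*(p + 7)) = p^2 + 27*p/4 - 7/4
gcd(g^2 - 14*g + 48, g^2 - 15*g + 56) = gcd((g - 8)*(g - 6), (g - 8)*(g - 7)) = g - 8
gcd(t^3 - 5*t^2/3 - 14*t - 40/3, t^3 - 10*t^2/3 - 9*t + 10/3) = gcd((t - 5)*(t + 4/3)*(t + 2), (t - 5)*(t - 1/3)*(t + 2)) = t^2 - 3*t - 10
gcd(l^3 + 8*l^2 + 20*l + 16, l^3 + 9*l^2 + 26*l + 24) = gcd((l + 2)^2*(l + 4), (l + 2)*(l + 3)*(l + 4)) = l^2 + 6*l + 8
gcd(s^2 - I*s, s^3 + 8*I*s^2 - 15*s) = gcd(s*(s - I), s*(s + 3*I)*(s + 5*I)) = s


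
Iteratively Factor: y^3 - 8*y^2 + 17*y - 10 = (y - 5)*(y^2 - 3*y + 2) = (y - 5)*(y - 2)*(y - 1)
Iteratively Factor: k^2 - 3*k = (k)*(k - 3)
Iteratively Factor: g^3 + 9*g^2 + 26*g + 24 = (g + 3)*(g^2 + 6*g + 8) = (g + 2)*(g + 3)*(g + 4)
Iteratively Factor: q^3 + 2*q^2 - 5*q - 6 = (q + 1)*(q^2 + q - 6) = (q + 1)*(q + 3)*(q - 2)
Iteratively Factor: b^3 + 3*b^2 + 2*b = (b + 1)*(b^2 + 2*b) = b*(b + 1)*(b + 2)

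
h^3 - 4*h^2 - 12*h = h*(h - 6)*(h + 2)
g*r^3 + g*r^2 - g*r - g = (r - 1)*(r + 1)*(g*r + g)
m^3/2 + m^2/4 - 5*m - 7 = (m/2 + 1)*(m - 7/2)*(m + 2)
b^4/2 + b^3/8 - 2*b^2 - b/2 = b*(b/2 + 1)*(b - 2)*(b + 1/4)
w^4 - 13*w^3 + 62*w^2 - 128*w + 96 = (w - 4)^2*(w - 3)*(w - 2)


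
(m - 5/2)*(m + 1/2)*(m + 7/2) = m^3 + 3*m^2/2 - 33*m/4 - 35/8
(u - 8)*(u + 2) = u^2 - 6*u - 16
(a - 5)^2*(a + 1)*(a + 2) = a^4 - 7*a^3 - 3*a^2 + 55*a + 50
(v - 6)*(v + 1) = v^2 - 5*v - 6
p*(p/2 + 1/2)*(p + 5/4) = p^3/2 + 9*p^2/8 + 5*p/8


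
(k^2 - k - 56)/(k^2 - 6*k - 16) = (k + 7)/(k + 2)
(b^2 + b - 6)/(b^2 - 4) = (b + 3)/(b + 2)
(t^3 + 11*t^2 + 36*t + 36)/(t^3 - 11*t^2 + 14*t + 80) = (t^2 + 9*t + 18)/(t^2 - 13*t + 40)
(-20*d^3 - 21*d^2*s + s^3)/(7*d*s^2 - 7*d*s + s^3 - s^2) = (-20*d^3 - 21*d^2*s + s^3)/(s*(7*d*s - 7*d + s^2 - s))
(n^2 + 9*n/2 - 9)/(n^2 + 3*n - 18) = (n - 3/2)/(n - 3)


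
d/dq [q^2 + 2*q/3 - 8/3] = 2*q + 2/3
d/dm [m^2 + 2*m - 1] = 2*m + 2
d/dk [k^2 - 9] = 2*k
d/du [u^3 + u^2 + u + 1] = 3*u^2 + 2*u + 1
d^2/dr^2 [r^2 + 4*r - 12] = 2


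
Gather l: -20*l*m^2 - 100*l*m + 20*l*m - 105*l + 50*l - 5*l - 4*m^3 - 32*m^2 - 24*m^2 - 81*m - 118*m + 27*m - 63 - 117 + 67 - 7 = l*(-20*m^2 - 80*m - 60) - 4*m^3 - 56*m^2 - 172*m - 120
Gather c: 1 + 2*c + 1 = 2*c + 2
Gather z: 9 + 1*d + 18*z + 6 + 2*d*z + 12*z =d + z*(2*d + 30) + 15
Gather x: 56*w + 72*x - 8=56*w + 72*x - 8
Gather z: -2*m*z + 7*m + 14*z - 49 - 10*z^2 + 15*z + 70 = 7*m - 10*z^2 + z*(29 - 2*m) + 21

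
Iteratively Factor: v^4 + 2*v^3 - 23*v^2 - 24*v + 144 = (v + 4)*(v^3 - 2*v^2 - 15*v + 36) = (v - 3)*(v + 4)*(v^2 + v - 12) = (v - 3)^2*(v + 4)*(v + 4)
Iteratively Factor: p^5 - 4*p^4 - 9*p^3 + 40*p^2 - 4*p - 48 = (p + 1)*(p^4 - 5*p^3 - 4*p^2 + 44*p - 48) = (p + 1)*(p + 3)*(p^3 - 8*p^2 + 20*p - 16) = (p - 2)*(p + 1)*(p + 3)*(p^2 - 6*p + 8) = (p - 4)*(p - 2)*(p + 1)*(p + 3)*(p - 2)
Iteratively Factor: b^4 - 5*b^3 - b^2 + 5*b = (b + 1)*(b^3 - 6*b^2 + 5*b) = (b - 1)*(b + 1)*(b^2 - 5*b) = b*(b - 1)*(b + 1)*(b - 5)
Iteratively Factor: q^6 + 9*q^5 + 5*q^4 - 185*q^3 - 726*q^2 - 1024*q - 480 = (q + 3)*(q^5 + 6*q^4 - 13*q^3 - 146*q^2 - 288*q - 160) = (q - 5)*(q + 3)*(q^4 + 11*q^3 + 42*q^2 + 64*q + 32) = (q - 5)*(q + 3)*(q + 4)*(q^3 + 7*q^2 + 14*q + 8) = (q - 5)*(q + 2)*(q + 3)*(q + 4)*(q^2 + 5*q + 4) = (q - 5)*(q + 2)*(q + 3)*(q + 4)^2*(q + 1)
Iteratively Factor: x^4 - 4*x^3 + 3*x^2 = (x - 1)*(x^3 - 3*x^2) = x*(x - 1)*(x^2 - 3*x) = x^2*(x - 1)*(x - 3)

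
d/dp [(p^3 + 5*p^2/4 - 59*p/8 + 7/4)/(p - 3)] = (16*p^3 - 62*p^2 - 60*p + 163)/(8*(p^2 - 6*p + 9))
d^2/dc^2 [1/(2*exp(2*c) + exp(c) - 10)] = (2*(4*exp(c) + 1)^2*exp(c) - (8*exp(c) + 1)*(2*exp(2*c) + exp(c) - 10))*exp(c)/(2*exp(2*c) + exp(c) - 10)^3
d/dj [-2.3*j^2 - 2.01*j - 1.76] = -4.6*j - 2.01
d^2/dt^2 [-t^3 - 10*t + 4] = -6*t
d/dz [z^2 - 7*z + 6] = 2*z - 7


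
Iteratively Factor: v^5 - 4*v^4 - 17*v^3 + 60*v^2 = (v)*(v^4 - 4*v^3 - 17*v^2 + 60*v) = v*(v - 3)*(v^3 - v^2 - 20*v) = v^2*(v - 3)*(v^2 - v - 20) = v^2*(v - 5)*(v - 3)*(v + 4)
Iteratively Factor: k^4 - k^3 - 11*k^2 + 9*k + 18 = (k + 1)*(k^3 - 2*k^2 - 9*k + 18) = (k - 2)*(k + 1)*(k^2 - 9) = (k - 2)*(k + 1)*(k + 3)*(k - 3)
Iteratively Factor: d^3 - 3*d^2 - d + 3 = (d - 1)*(d^2 - 2*d - 3) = (d - 3)*(d - 1)*(d + 1)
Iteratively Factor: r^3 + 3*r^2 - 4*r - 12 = (r + 3)*(r^2 - 4) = (r + 2)*(r + 3)*(r - 2)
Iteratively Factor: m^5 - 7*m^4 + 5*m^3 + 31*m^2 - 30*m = (m + 2)*(m^4 - 9*m^3 + 23*m^2 - 15*m) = (m - 5)*(m + 2)*(m^3 - 4*m^2 + 3*m) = m*(m - 5)*(m + 2)*(m^2 - 4*m + 3) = m*(m - 5)*(m - 1)*(m + 2)*(m - 3)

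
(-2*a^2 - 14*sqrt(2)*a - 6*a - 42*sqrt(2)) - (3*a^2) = -5*a^2 - 14*sqrt(2)*a - 6*a - 42*sqrt(2)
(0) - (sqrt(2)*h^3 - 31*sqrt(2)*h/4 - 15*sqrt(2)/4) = -sqrt(2)*h^3 + 31*sqrt(2)*h/4 + 15*sqrt(2)/4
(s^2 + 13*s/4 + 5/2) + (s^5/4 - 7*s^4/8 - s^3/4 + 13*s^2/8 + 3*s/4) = s^5/4 - 7*s^4/8 - s^3/4 + 21*s^2/8 + 4*s + 5/2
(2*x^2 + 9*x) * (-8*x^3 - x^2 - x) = -16*x^5 - 74*x^4 - 11*x^3 - 9*x^2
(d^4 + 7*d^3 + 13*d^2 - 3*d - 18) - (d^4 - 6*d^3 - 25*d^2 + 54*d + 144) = 13*d^3 + 38*d^2 - 57*d - 162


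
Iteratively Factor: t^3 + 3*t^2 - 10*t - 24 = (t + 2)*(t^2 + t - 12) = (t + 2)*(t + 4)*(t - 3)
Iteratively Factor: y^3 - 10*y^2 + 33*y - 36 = (y - 3)*(y^2 - 7*y + 12) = (y - 4)*(y - 3)*(y - 3)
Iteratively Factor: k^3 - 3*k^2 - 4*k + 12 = (k - 3)*(k^2 - 4) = (k - 3)*(k + 2)*(k - 2)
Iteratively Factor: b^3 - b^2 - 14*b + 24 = (b + 4)*(b^2 - 5*b + 6) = (b - 3)*(b + 4)*(b - 2)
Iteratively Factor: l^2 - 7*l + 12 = (l - 3)*(l - 4)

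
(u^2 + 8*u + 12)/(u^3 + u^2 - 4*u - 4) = (u + 6)/(u^2 - u - 2)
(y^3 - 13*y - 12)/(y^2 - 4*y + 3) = (y^3 - 13*y - 12)/(y^2 - 4*y + 3)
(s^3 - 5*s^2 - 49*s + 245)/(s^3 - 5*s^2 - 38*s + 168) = (s^2 + 2*s - 35)/(s^2 + 2*s - 24)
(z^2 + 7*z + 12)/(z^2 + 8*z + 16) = (z + 3)/(z + 4)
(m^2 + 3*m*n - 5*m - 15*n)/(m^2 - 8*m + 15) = (m + 3*n)/(m - 3)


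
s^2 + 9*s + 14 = (s + 2)*(s + 7)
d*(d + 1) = d^2 + d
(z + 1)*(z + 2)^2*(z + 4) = z^4 + 9*z^3 + 28*z^2 + 36*z + 16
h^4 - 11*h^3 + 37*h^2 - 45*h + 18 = (h - 6)*(h - 3)*(h - 1)^2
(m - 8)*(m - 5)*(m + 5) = m^3 - 8*m^2 - 25*m + 200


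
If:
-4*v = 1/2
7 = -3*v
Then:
No Solution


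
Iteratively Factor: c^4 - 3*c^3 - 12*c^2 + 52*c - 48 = (c + 4)*(c^3 - 7*c^2 + 16*c - 12) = (c - 2)*(c + 4)*(c^2 - 5*c + 6) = (c - 2)^2*(c + 4)*(c - 3)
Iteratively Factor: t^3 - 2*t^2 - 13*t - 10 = (t - 5)*(t^2 + 3*t + 2) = (t - 5)*(t + 2)*(t + 1)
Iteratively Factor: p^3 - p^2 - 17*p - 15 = (p + 3)*(p^2 - 4*p - 5) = (p + 1)*(p + 3)*(p - 5)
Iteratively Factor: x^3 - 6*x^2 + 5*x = (x)*(x^2 - 6*x + 5) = x*(x - 1)*(x - 5)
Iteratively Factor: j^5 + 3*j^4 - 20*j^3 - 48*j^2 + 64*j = (j + 4)*(j^4 - j^3 - 16*j^2 + 16*j) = (j - 4)*(j + 4)*(j^3 + 3*j^2 - 4*j) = (j - 4)*(j + 4)^2*(j^2 - j) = j*(j - 4)*(j + 4)^2*(j - 1)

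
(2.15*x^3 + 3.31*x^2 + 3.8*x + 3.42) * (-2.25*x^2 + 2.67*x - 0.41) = -4.8375*x^5 - 1.707*x^4 - 0.593799999999999*x^3 + 1.0939*x^2 + 7.5734*x - 1.4022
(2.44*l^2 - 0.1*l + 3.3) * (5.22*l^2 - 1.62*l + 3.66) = 12.7368*l^4 - 4.4748*l^3 + 26.3184*l^2 - 5.712*l + 12.078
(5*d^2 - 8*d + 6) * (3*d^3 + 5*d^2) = 15*d^5 + d^4 - 22*d^3 + 30*d^2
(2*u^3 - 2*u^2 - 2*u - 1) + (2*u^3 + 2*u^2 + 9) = 4*u^3 - 2*u + 8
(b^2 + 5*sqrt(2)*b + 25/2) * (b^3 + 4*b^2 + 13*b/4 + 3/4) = b^5 + 4*b^4 + 5*sqrt(2)*b^4 + 63*b^3/4 + 20*sqrt(2)*b^3 + 65*sqrt(2)*b^2/4 + 203*b^2/4 + 15*sqrt(2)*b/4 + 325*b/8 + 75/8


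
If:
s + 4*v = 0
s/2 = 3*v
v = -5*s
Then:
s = 0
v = 0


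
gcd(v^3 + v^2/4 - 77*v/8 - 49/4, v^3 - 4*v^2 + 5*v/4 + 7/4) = v - 7/2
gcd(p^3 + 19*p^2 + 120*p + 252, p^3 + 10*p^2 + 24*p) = p + 6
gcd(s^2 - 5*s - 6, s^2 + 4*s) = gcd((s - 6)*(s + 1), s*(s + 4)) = 1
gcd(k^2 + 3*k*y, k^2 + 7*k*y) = k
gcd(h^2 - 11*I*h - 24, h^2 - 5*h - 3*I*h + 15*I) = h - 3*I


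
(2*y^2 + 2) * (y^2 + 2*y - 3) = 2*y^4 + 4*y^3 - 4*y^2 + 4*y - 6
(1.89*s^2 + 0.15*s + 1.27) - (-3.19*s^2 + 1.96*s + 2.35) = 5.08*s^2 - 1.81*s - 1.08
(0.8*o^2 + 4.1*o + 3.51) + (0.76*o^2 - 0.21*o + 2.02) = 1.56*o^2 + 3.89*o + 5.53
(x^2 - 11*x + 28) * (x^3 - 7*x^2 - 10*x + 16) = x^5 - 18*x^4 + 95*x^3 - 70*x^2 - 456*x + 448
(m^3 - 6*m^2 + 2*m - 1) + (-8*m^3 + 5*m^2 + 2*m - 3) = -7*m^3 - m^2 + 4*m - 4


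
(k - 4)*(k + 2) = k^2 - 2*k - 8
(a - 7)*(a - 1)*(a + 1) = a^3 - 7*a^2 - a + 7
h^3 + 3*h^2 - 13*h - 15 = (h - 3)*(h + 1)*(h + 5)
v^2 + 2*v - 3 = (v - 1)*(v + 3)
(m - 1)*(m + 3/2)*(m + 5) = m^3 + 11*m^2/2 + m - 15/2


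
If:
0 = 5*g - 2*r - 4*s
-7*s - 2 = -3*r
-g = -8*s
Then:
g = 16/47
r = 36/47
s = 2/47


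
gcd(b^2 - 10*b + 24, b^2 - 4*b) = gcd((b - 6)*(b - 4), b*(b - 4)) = b - 4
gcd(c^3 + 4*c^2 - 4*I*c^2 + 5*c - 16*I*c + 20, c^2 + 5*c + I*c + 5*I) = c + I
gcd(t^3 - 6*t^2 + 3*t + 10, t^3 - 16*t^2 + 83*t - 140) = t - 5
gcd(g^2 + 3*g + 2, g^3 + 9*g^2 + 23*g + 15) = g + 1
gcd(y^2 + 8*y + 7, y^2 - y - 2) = y + 1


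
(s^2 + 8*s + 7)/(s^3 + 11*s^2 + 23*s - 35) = (s + 1)/(s^2 + 4*s - 5)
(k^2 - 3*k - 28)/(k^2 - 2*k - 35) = (k + 4)/(k + 5)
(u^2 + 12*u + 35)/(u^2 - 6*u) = (u^2 + 12*u + 35)/(u*(u - 6))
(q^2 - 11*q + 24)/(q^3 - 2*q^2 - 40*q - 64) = (q - 3)/(q^2 + 6*q + 8)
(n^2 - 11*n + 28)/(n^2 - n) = (n^2 - 11*n + 28)/(n*(n - 1))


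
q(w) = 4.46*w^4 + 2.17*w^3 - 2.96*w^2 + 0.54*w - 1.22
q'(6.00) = 4052.82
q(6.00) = 6144.34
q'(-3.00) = -404.79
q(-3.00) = 273.19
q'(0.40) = 0.36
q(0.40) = -1.22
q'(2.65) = 362.56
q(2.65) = 239.75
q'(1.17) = 31.10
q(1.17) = 7.19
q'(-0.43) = 2.87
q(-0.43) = -2.02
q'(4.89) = 2213.29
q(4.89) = 2734.56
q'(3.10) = 576.22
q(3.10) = 448.55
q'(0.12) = -0.05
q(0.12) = -1.19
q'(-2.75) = -304.96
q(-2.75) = 184.85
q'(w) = 17.84*w^3 + 6.51*w^2 - 5.92*w + 0.54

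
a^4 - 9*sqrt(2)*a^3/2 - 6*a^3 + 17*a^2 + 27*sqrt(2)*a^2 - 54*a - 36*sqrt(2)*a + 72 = (a - 4)*(a - 2)*(a - 3*sqrt(2))*(a - 3*sqrt(2)/2)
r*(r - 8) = r^2 - 8*r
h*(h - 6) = h^2 - 6*h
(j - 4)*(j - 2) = j^2 - 6*j + 8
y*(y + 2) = y^2 + 2*y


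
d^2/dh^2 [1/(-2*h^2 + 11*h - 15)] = 2*(4*h^2 - 22*h - (4*h - 11)^2 + 30)/(2*h^2 - 11*h + 15)^3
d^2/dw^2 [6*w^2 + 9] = 12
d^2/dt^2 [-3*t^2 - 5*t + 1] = -6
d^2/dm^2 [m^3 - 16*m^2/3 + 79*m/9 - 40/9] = 6*m - 32/3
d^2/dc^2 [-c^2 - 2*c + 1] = -2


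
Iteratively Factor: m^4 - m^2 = (m - 1)*(m^3 + m^2) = (m - 1)*(m + 1)*(m^2) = m*(m - 1)*(m + 1)*(m)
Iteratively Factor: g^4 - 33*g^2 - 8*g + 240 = (g - 3)*(g^3 + 3*g^2 - 24*g - 80) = (g - 5)*(g - 3)*(g^2 + 8*g + 16) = (g - 5)*(g - 3)*(g + 4)*(g + 4)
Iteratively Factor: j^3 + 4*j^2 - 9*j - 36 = (j + 4)*(j^2 - 9) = (j - 3)*(j + 4)*(j + 3)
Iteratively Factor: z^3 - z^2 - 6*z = (z + 2)*(z^2 - 3*z) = z*(z + 2)*(z - 3)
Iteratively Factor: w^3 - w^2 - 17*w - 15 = (w - 5)*(w^2 + 4*w + 3) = (w - 5)*(w + 1)*(w + 3)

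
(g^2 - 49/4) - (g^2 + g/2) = -g/2 - 49/4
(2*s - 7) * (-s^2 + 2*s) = -2*s^3 + 11*s^2 - 14*s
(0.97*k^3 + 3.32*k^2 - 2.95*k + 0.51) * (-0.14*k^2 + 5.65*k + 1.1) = -0.1358*k^5 + 5.0157*k^4 + 20.238*k^3 - 13.0869*k^2 - 0.3635*k + 0.561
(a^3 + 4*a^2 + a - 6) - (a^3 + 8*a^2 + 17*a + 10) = -4*a^2 - 16*a - 16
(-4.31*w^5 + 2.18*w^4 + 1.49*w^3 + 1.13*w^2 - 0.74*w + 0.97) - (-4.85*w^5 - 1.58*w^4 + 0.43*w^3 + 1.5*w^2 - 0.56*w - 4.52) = 0.54*w^5 + 3.76*w^4 + 1.06*w^3 - 0.37*w^2 - 0.18*w + 5.49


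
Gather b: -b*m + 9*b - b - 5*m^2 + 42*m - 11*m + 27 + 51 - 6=b*(8 - m) - 5*m^2 + 31*m + 72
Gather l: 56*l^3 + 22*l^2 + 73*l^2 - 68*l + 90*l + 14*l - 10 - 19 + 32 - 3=56*l^3 + 95*l^2 + 36*l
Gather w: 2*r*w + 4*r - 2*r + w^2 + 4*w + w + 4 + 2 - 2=2*r + w^2 + w*(2*r + 5) + 4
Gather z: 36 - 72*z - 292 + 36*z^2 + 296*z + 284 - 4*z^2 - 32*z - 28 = 32*z^2 + 192*z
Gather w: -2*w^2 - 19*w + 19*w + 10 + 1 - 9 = 2 - 2*w^2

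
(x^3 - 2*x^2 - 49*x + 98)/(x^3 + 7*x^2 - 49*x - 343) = (x - 2)/(x + 7)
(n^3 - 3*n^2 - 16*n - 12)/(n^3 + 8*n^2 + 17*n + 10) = (n - 6)/(n + 5)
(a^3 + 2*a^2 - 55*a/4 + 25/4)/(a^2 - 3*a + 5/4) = a + 5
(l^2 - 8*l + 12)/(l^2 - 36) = (l - 2)/(l + 6)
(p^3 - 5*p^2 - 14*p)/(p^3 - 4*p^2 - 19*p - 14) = p/(p + 1)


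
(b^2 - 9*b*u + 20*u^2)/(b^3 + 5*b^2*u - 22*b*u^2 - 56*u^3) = (b - 5*u)/(b^2 + 9*b*u + 14*u^2)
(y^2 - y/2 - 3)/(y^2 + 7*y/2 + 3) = (y - 2)/(y + 2)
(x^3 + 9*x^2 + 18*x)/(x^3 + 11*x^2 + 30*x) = (x + 3)/(x + 5)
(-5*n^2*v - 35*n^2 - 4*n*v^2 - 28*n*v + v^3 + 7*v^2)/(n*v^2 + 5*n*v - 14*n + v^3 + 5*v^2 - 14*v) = (-5*n + v)/(v - 2)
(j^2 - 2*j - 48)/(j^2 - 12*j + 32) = (j + 6)/(j - 4)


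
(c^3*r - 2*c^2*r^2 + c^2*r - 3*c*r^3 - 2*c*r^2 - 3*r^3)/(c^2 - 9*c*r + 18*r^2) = r*(-c^2 - c*r - c - r)/(-c + 6*r)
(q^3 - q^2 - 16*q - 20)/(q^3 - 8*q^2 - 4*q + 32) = (q^2 - 3*q - 10)/(q^2 - 10*q + 16)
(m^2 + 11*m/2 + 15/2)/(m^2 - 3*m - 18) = (m + 5/2)/(m - 6)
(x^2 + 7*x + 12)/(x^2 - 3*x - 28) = (x + 3)/(x - 7)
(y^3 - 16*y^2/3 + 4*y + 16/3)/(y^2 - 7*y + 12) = (3*y^2 - 4*y - 4)/(3*(y - 3))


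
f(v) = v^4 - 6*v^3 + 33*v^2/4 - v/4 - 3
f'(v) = 4*v^3 - 18*v^2 + 33*v/2 - 1/4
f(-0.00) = -3.00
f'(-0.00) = -0.25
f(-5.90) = 2729.67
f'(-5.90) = -1545.70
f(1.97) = -2.29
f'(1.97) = -7.02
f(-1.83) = 73.07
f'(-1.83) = -115.24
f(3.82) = -5.09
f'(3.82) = 23.09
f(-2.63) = 211.71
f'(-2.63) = -240.91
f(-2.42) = 165.25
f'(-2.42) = -202.29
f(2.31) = -5.04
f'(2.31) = -8.88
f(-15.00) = 72732.00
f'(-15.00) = -17797.75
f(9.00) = 2850.00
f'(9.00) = 1606.25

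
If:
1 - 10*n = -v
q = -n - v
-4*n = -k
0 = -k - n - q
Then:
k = 2/3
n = 1/6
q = -5/6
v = 2/3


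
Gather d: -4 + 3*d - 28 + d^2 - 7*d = d^2 - 4*d - 32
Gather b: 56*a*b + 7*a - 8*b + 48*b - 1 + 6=7*a + b*(56*a + 40) + 5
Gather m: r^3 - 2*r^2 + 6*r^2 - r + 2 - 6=r^3 + 4*r^2 - r - 4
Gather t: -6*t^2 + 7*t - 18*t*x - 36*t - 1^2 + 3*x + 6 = -6*t^2 + t*(-18*x - 29) + 3*x + 5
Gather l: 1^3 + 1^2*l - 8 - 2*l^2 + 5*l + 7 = -2*l^2 + 6*l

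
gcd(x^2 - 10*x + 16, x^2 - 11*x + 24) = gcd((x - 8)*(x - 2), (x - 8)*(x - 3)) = x - 8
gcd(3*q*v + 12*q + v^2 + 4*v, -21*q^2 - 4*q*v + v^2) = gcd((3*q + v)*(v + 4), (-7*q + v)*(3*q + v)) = 3*q + v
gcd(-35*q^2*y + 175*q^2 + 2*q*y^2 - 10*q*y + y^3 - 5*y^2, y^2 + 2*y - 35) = y - 5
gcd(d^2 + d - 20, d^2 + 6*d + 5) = d + 5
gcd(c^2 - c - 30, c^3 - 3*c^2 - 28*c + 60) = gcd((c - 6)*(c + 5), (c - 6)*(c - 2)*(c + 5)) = c^2 - c - 30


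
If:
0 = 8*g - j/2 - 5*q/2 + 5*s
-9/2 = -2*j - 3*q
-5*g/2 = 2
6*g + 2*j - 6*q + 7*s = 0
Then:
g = -4/5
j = -123/1310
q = 2047/1310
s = 1344/655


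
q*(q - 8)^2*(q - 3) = q^4 - 19*q^3 + 112*q^2 - 192*q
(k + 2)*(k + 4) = k^2 + 6*k + 8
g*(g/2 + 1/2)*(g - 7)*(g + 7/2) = g^4/2 - 5*g^3/4 - 14*g^2 - 49*g/4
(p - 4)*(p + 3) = p^2 - p - 12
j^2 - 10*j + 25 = (j - 5)^2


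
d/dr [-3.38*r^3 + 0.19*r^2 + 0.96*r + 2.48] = -10.14*r^2 + 0.38*r + 0.96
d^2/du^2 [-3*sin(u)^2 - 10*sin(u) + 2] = 10*sin(u) - 6*cos(2*u)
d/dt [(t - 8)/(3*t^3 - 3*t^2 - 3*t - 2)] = (-6*t^3 + 75*t^2 - 48*t - 26)/(9*t^6 - 18*t^5 - 9*t^4 + 6*t^3 + 21*t^2 + 12*t + 4)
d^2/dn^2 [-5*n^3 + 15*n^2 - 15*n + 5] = 30 - 30*n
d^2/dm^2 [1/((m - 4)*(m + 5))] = 2*((m - 4)^2 + (m - 4)*(m + 5) + (m + 5)^2)/((m - 4)^3*(m + 5)^3)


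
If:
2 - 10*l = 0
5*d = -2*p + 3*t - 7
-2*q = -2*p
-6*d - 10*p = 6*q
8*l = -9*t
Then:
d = -452/255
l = 1/5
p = 113/170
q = 113/170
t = -8/45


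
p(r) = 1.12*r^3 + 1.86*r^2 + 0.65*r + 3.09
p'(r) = 3.36*r^2 + 3.72*r + 0.65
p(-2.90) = -10.47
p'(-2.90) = 18.12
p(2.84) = 45.59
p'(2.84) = 38.32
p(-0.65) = 3.15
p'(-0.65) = -0.35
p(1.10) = 7.55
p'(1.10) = 8.81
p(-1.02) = 3.17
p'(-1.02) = 0.35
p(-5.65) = -143.21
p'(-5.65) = 86.89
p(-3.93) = -38.72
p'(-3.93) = 37.93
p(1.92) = 19.12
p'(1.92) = 20.18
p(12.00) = 2214.09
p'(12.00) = 529.13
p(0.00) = 3.09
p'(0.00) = 0.65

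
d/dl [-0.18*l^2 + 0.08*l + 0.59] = 0.08 - 0.36*l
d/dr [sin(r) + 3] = cos(r)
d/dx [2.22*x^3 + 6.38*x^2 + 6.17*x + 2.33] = 6.66*x^2 + 12.76*x + 6.17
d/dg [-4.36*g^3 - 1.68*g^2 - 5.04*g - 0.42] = -13.08*g^2 - 3.36*g - 5.04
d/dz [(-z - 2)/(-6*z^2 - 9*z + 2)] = (6*z^2 + 9*z - 3*(z + 2)*(4*z + 3) - 2)/(6*z^2 + 9*z - 2)^2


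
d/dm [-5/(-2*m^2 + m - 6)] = 5*(1 - 4*m)/(2*m^2 - m + 6)^2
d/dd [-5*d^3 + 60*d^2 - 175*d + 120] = -15*d^2 + 120*d - 175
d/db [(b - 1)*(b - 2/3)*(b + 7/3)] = 3*b^2 + 4*b/3 - 29/9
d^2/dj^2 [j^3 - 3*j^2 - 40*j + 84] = 6*j - 6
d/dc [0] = 0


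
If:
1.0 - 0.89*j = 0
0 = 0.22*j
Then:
No Solution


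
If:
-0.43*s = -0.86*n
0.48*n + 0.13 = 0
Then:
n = -0.27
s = -0.54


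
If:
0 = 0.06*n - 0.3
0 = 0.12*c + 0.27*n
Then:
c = -11.25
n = 5.00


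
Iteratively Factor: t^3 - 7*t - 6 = (t + 2)*(t^2 - 2*t - 3) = (t - 3)*(t + 2)*(t + 1)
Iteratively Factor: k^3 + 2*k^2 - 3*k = (k - 1)*(k^2 + 3*k) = (k - 1)*(k + 3)*(k)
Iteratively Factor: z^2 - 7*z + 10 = (z - 2)*(z - 5)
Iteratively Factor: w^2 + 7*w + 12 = (w + 3)*(w + 4)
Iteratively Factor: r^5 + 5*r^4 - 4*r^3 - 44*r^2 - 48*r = (r + 2)*(r^4 + 3*r^3 - 10*r^2 - 24*r) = (r + 2)^2*(r^3 + r^2 - 12*r) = (r - 3)*(r + 2)^2*(r^2 + 4*r) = r*(r - 3)*(r + 2)^2*(r + 4)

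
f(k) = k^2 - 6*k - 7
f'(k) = 2*k - 6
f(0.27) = -8.55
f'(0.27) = -5.46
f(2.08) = -15.15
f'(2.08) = -1.84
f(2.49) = -15.74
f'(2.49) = -1.02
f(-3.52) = 26.51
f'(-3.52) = -13.04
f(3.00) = -16.00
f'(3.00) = 0.00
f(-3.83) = 30.65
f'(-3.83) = -13.66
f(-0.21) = -5.70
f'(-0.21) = -6.42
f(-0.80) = -1.56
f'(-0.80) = -7.60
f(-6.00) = 65.00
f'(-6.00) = -18.00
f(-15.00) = 308.00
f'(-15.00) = -36.00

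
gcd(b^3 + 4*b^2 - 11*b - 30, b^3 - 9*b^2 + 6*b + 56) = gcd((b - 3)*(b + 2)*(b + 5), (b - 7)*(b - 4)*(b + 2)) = b + 2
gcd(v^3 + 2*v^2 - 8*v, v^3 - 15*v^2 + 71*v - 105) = 1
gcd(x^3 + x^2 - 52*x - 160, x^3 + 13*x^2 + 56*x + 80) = x^2 + 9*x + 20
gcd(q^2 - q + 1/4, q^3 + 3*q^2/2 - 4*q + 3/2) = q - 1/2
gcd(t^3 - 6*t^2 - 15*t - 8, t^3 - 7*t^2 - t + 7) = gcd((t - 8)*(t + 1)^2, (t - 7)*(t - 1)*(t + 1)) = t + 1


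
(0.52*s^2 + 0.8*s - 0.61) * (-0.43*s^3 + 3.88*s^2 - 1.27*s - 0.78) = -0.2236*s^5 + 1.6736*s^4 + 2.7059*s^3 - 3.7884*s^2 + 0.1507*s + 0.4758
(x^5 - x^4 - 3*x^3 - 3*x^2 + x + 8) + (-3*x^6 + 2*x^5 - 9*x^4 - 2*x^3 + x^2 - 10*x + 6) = -3*x^6 + 3*x^5 - 10*x^4 - 5*x^3 - 2*x^2 - 9*x + 14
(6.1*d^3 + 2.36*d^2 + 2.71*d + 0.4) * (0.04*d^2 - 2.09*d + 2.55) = 0.244*d^5 - 12.6546*d^4 + 10.731*d^3 + 0.370099999999999*d^2 + 6.0745*d + 1.02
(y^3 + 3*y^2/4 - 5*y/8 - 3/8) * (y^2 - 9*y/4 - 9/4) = y^5 - 3*y^4/2 - 73*y^3/16 - 21*y^2/32 + 9*y/4 + 27/32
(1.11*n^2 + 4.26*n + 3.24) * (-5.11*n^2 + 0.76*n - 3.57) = -5.6721*n^4 - 20.925*n^3 - 17.2815*n^2 - 12.7458*n - 11.5668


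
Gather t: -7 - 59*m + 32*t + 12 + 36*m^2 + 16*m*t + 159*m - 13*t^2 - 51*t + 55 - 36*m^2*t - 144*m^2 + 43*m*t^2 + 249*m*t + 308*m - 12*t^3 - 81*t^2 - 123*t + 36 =-108*m^2 + 408*m - 12*t^3 + t^2*(43*m - 94) + t*(-36*m^2 + 265*m - 142) + 96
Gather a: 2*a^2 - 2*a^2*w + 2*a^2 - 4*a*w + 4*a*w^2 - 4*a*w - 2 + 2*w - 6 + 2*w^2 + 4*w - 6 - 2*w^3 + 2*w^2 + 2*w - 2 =a^2*(4 - 2*w) + a*(4*w^2 - 8*w) - 2*w^3 + 4*w^2 + 8*w - 16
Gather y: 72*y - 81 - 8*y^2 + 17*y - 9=-8*y^2 + 89*y - 90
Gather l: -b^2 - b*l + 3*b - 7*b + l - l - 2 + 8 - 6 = -b^2 - b*l - 4*b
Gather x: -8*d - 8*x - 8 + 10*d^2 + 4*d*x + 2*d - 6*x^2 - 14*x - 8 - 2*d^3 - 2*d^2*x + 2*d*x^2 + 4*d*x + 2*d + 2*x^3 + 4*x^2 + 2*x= -2*d^3 + 10*d^2 - 4*d + 2*x^3 + x^2*(2*d - 2) + x*(-2*d^2 + 8*d - 20) - 16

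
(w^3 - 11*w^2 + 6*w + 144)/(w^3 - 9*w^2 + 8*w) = (w^2 - 3*w - 18)/(w*(w - 1))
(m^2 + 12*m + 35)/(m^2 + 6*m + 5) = (m + 7)/(m + 1)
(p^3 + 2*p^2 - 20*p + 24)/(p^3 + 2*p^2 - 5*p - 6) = (p^2 + 4*p - 12)/(p^2 + 4*p + 3)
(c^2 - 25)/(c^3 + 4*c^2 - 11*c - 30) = (c - 5)/(c^2 - c - 6)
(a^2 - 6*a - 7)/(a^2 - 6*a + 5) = (a^2 - 6*a - 7)/(a^2 - 6*a + 5)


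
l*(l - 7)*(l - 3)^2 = l^4 - 13*l^3 + 51*l^2 - 63*l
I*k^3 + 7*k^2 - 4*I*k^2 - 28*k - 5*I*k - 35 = (k - 5)*(k - 7*I)*(I*k + I)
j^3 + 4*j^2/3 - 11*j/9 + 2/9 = (j - 1/3)^2*(j + 2)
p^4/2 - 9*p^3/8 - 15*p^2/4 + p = p*(p/2 + 1)*(p - 4)*(p - 1/4)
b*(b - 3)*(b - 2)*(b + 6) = b^4 + b^3 - 24*b^2 + 36*b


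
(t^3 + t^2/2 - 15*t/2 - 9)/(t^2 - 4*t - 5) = (-2*t^3 - t^2 + 15*t + 18)/(2*(-t^2 + 4*t + 5))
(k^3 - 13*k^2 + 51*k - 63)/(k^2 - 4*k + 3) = (k^2 - 10*k + 21)/(k - 1)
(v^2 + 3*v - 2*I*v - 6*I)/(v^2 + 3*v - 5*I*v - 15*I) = (v - 2*I)/(v - 5*I)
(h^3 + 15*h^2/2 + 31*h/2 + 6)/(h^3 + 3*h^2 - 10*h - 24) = (h^2 + 7*h/2 + 3/2)/(h^2 - h - 6)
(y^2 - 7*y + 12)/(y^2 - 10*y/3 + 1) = 3*(y - 4)/(3*y - 1)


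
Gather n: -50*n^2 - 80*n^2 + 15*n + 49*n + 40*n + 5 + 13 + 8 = -130*n^2 + 104*n + 26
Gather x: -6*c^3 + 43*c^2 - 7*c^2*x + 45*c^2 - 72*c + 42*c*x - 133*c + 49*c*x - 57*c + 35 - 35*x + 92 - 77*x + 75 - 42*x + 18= -6*c^3 + 88*c^2 - 262*c + x*(-7*c^2 + 91*c - 154) + 220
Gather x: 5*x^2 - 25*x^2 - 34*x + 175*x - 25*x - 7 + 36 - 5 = -20*x^2 + 116*x + 24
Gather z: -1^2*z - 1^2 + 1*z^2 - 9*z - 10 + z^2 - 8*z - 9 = 2*z^2 - 18*z - 20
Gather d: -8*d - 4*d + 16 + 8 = 24 - 12*d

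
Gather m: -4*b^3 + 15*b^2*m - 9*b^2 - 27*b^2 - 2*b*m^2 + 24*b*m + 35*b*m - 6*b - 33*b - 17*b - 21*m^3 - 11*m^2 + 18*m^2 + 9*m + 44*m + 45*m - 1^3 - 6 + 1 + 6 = -4*b^3 - 36*b^2 - 56*b - 21*m^3 + m^2*(7 - 2*b) + m*(15*b^2 + 59*b + 98)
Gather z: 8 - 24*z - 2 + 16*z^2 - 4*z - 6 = 16*z^2 - 28*z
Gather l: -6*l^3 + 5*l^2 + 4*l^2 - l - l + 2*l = -6*l^3 + 9*l^2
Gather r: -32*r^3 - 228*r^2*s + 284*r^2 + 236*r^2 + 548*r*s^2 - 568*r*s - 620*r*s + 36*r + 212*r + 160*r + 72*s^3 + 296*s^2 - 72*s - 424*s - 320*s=-32*r^3 + r^2*(520 - 228*s) + r*(548*s^2 - 1188*s + 408) + 72*s^3 + 296*s^2 - 816*s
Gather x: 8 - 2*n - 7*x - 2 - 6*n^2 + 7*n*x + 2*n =-6*n^2 + x*(7*n - 7) + 6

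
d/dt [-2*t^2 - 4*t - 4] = -4*t - 4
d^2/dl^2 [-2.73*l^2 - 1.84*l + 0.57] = -5.46000000000000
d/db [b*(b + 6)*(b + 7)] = 3*b^2 + 26*b + 42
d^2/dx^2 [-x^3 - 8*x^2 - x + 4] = -6*x - 16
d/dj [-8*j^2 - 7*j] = -16*j - 7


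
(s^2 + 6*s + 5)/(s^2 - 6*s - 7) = (s + 5)/(s - 7)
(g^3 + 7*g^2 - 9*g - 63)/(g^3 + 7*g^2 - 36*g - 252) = (g^2 - 9)/(g^2 - 36)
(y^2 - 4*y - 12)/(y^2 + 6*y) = (y^2 - 4*y - 12)/(y*(y + 6))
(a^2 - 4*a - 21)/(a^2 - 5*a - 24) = (a - 7)/(a - 8)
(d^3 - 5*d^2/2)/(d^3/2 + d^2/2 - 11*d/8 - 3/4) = d^2*(8*d - 20)/(4*d^3 + 4*d^2 - 11*d - 6)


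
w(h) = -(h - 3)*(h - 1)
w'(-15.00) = 34.00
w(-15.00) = -288.00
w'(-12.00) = 28.00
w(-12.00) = -195.00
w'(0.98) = 2.04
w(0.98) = -0.04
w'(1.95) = 0.10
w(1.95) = 1.00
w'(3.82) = -3.64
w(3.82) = -2.31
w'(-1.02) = 6.04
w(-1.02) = -8.12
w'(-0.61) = 5.22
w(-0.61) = -5.81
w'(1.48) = 1.04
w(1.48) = 0.73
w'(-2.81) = 9.62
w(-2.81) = -22.14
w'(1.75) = 0.50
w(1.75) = 0.94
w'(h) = 4 - 2*h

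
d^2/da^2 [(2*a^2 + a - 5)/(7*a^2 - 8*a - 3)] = 2*(161*a^3 - 609*a^2 + 903*a - 431)/(343*a^6 - 1176*a^5 + 903*a^4 + 496*a^3 - 387*a^2 - 216*a - 27)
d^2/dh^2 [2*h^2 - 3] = 4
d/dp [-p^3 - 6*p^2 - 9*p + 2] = -3*p^2 - 12*p - 9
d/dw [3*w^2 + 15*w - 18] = 6*w + 15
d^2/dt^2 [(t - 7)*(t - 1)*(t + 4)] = 6*t - 8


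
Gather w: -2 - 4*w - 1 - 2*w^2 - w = -2*w^2 - 5*w - 3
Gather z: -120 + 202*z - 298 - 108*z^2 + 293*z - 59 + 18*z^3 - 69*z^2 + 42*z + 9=18*z^3 - 177*z^2 + 537*z - 468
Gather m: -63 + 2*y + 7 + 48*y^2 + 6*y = 48*y^2 + 8*y - 56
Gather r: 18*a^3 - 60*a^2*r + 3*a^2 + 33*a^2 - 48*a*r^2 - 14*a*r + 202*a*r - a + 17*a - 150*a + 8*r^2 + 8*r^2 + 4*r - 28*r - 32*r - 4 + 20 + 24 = 18*a^3 + 36*a^2 - 134*a + r^2*(16 - 48*a) + r*(-60*a^2 + 188*a - 56) + 40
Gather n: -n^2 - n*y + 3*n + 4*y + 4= -n^2 + n*(3 - y) + 4*y + 4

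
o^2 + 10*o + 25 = (o + 5)^2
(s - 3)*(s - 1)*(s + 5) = s^3 + s^2 - 17*s + 15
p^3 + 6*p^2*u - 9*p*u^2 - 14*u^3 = (p - 2*u)*(p + u)*(p + 7*u)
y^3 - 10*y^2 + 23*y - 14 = (y - 7)*(y - 2)*(y - 1)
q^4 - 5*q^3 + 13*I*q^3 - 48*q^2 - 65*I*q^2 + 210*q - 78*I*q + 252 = (q - 6)*(q + 1)*(q + 6*I)*(q + 7*I)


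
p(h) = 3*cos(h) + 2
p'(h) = -3*sin(h)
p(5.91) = 4.79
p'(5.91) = 1.09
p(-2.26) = 0.09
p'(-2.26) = 2.32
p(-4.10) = 0.28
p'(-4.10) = -2.45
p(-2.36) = -0.13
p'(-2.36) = 2.11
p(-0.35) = 4.82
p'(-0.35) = 1.03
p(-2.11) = 0.46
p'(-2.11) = 2.57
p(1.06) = 3.47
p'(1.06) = -2.62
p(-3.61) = -0.68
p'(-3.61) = -1.35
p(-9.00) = -0.73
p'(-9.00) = 1.24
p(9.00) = -0.73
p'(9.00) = -1.24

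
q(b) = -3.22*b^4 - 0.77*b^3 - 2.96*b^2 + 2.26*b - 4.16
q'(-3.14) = 396.83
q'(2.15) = -149.15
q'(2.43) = -210.58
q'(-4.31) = 1016.08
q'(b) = -12.88*b^3 - 2.31*b^2 - 5.92*b + 2.26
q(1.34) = -18.68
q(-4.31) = -1118.37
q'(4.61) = -1336.01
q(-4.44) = -1256.53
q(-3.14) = -329.62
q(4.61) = -1586.40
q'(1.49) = -54.30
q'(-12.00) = 21997.30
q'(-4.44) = 1110.37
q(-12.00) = -65896.88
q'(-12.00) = 21997.30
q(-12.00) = -65896.88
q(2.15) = -89.44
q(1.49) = -25.78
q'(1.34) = -40.81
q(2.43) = -139.47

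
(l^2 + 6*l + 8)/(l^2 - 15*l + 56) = (l^2 + 6*l + 8)/(l^2 - 15*l + 56)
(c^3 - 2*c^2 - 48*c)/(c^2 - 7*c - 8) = c*(c + 6)/(c + 1)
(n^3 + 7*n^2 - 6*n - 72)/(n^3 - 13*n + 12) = (n + 6)/(n - 1)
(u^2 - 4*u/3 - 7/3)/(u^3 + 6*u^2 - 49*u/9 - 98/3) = 3*(u + 1)/(3*u^2 + 25*u + 42)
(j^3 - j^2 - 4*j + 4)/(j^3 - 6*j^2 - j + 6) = (j^2 - 4)/(j^2 - 5*j - 6)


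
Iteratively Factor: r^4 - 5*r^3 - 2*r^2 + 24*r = (r + 2)*(r^3 - 7*r^2 + 12*r) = (r - 3)*(r + 2)*(r^2 - 4*r) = r*(r - 3)*(r + 2)*(r - 4)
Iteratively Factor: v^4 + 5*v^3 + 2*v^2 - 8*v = (v + 2)*(v^3 + 3*v^2 - 4*v) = (v - 1)*(v + 2)*(v^2 + 4*v) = (v - 1)*(v + 2)*(v + 4)*(v)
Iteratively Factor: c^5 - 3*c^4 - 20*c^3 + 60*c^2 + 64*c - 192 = (c - 2)*(c^4 - c^3 - 22*c^2 + 16*c + 96) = (c - 2)*(c + 2)*(c^3 - 3*c^2 - 16*c + 48) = (c - 4)*(c - 2)*(c + 2)*(c^2 + c - 12) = (c - 4)*(c - 2)*(c + 2)*(c + 4)*(c - 3)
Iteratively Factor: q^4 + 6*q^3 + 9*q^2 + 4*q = (q + 1)*(q^3 + 5*q^2 + 4*q) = q*(q + 1)*(q^2 + 5*q + 4) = q*(q + 1)^2*(q + 4)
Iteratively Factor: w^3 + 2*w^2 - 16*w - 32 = (w - 4)*(w^2 + 6*w + 8) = (w - 4)*(w + 2)*(w + 4)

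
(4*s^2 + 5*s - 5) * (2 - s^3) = -4*s^5 - 5*s^4 + 5*s^3 + 8*s^2 + 10*s - 10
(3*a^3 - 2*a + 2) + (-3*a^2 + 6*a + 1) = 3*a^3 - 3*a^2 + 4*a + 3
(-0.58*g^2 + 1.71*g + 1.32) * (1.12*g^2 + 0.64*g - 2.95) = -0.6496*g^4 + 1.544*g^3 + 4.2838*g^2 - 4.1997*g - 3.894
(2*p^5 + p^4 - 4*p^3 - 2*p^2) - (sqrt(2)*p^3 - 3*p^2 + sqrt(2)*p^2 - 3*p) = 2*p^5 + p^4 - 4*p^3 - sqrt(2)*p^3 - sqrt(2)*p^2 + p^2 + 3*p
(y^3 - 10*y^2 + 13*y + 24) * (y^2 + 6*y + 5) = y^5 - 4*y^4 - 42*y^3 + 52*y^2 + 209*y + 120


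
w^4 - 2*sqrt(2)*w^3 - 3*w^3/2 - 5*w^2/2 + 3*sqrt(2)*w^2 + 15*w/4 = w*(w - 3/2)*(w - 5*sqrt(2)/2)*(w + sqrt(2)/2)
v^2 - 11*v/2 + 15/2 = (v - 3)*(v - 5/2)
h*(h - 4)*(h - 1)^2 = h^4 - 6*h^3 + 9*h^2 - 4*h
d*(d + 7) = d^2 + 7*d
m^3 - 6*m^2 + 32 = (m - 4)^2*(m + 2)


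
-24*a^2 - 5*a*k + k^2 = (-8*a + k)*(3*a + k)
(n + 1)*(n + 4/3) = n^2 + 7*n/3 + 4/3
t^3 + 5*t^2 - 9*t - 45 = (t - 3)*(t + 3)*(t + 5)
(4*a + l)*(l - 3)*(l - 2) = 4*a*l^2 - 20*a*l + 24*a + l^3 - 5*l^2 + 6*l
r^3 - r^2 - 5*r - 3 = (r - 3)*(r + 1)^2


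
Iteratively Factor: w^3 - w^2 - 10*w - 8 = (w - 4)*(w^2 + 3*w + 2) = (w - 4)*(w + 1)*(w + 2)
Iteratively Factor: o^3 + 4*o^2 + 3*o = (o + 1)*(o^2 + 3*o) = o*(o + 1)*(o + 3)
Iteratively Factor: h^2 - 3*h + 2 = (h - 2)*(h - 1)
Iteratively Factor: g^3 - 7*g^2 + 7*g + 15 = (g - 5)*(g^2 - 2*g - 3) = (g - 5)*(g + 1)*(g - 3)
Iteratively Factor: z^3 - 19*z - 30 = (z - 5)*(z^2 + 5*z + 6) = (z - 5)*(z + 3)*(z + 2)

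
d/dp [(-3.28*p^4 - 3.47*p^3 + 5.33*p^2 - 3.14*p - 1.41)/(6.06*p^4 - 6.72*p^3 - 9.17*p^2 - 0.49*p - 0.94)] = (43.0698*p^6 - 4.44439999999997*p^5 + 129.5443*p^4 + 7.71019999999999*p^3 - 50.0457*p^2 - 35.8798*p + 2.2607)/(36.7236*p^8 - 81.4464*p^7 - 65.982*p^6 + 117.306*p^5 + 79.2817*p^4 + 21.6202*p^3 + 17.4797*p^2 + 0.9212*p + 0.8836)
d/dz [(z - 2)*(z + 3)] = 2*z + 1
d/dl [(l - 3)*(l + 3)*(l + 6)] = 3*l^2 + 12*l - 9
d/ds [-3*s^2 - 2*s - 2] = -6*s - 2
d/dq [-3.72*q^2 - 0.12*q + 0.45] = -7.44*q - 0.12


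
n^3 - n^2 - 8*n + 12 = (n - 2)^2*(n + 3)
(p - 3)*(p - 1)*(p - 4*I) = p^3 - 4*p^2 - 4*I*p^2 + 3*p + 16*I*p - 12*I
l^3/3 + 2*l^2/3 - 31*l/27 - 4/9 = (l/3 + 1)*(l - 4/3)*(l + 1/3)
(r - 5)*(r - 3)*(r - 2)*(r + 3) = r^4 - 7*r^3 + r^2 + 63*r - 90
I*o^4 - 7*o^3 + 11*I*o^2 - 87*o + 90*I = (o - 3*I)*(o + 5*I)*(o + 6*I)*(I*o + 1)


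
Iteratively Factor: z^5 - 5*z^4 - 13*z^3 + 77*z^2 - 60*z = (z - 3)*(z^4 - 2*z^3 - 19*z^2 + 20*z) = (z - 5)*(z - 3)*(z^3 + 3*z^2 - 4*z) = (z - 5)*(z - 3)*(z - 1)*(z^2 + 4*z) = z*(z - 5)*(z - 3)*(z - 1)*(z + 4)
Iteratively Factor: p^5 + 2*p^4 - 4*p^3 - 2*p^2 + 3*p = (p - 1)*(p^4 + 3*p^3 - p^2 - 3*p) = (p - 1)*(p + 3)*(p^3 - p) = p*(p - 1)*(p + 3)*(p^2 - 1) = p*(p - 1)*(p + 1)*(p + 3)*(p - 1)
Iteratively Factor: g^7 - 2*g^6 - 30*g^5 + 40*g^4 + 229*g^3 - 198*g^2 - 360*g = (g - 2)*(g^6 - 30*g^4 - 20*g^3 + 189*g^2 + 180*g) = (g - 5)*(g - 2)*(g^5 + 5*g^4 - 5*g^3 - 45*g^2 - 36*g) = (g - 5)*(g - 3)*(g - 2)*(g^4 + 8*g^3 + 19*g^2 + 12*g) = g*(g - 5)*(g - 3)*(g - 2)*(g^3 + 8*g^2 + 19*g + 12) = g*(g - 5)*(g - 3)*(g - 2)*(g + 1)*(g^2 + 7*g + 12) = g*(g - 5)*(g - 3)*(g - 2)*(g + 1)*(g + 4)*(g + 3)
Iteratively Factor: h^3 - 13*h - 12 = (h - 4)*(h^2 + 4*h + 3) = (h - 4)*(h + 1)*(h + 3)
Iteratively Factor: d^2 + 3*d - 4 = (d - 1)*(d + 4)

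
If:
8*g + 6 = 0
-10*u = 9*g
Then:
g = -3/4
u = 27/40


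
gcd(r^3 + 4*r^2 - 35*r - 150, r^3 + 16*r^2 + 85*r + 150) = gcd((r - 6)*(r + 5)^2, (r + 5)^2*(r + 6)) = r^2 + 10*r + 25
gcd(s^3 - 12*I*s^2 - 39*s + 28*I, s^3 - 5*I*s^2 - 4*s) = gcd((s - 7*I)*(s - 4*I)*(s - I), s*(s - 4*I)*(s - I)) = s^2 - 5*I*s - 4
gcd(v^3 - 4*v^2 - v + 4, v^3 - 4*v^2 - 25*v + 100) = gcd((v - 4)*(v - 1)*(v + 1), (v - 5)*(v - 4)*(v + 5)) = v - 4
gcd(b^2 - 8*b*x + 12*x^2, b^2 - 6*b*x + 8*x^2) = -b + 2*x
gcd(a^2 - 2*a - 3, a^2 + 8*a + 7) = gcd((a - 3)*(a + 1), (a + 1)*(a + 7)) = a + 1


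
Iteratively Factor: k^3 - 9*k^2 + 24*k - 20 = (k - 5)*(k^2 - 4*k + 4) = (k - 5)*(k - 2)*(k - 2)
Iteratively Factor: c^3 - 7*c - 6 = (c + 2)*(c^2 - 2*c - 3) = (c + 1)*(c + 2)*(c - 3)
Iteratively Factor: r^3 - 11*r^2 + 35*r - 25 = (r - 5)*(r^2 - 6*r + 5) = (r - 5)*(r - 1)*(r - 5)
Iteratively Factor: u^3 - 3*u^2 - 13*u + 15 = (u - 5)*(u^2 + 2*u - 3) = (u - 5)*(u - 1)*(u + 3)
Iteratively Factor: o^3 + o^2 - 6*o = (o - 2)*(o^2 + 3*o) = (o - 2)*(o + 3)*(o)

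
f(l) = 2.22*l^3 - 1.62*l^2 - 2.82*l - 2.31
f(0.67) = -4.26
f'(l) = 6.66*l^2 - 3.24*l - 2.82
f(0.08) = -2.54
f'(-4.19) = 127.68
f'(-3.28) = 79.46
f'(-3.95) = 113.89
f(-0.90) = -2.70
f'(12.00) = 917.34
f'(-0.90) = 5.49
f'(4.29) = 105.85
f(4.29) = 131.05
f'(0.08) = -3.04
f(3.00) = 34.59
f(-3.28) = -88.83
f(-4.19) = -182.24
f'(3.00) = 47.40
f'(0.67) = -2.00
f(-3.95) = -153.27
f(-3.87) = -144.33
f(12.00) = 3566.73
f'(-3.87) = 109.46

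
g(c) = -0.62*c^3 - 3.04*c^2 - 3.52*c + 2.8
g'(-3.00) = -2.02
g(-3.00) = 2.74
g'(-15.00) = -330.82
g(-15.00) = 1464.10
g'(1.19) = -13.39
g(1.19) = -6.74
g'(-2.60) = -0.29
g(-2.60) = 2.30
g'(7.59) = -156.82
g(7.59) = -470.14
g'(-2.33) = 0.55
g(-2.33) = 2.34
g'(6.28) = -115.06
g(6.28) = -292.76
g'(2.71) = -33.66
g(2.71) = -41.40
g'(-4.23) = -11.08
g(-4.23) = 10.22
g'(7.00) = -137.22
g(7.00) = -383.46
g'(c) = -1.86*c^2 - 6.08*c - 3.52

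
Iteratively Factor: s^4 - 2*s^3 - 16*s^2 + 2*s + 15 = (s - 5)*(s^3 + 3*s^2 - s - 3) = (s - 5)*(s + 3)*(s^2 - 1) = (s - 5)*(s + 1)*(s + 3)*(s - 1)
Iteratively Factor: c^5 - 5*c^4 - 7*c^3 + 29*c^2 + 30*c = (c - 3)*(c^4 - 2*c^3 - 13*c^2 - 10*c) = (c - 3)*(c + 1)*(c^3 - 3*c^2 - 10*c) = (c - 5)*(c - 3)*(c + 1)*(c^2 + 2*c) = c*(c - 5)*(c - 3)*(c + 1)*(c + 2)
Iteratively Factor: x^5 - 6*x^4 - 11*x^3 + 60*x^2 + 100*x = (x)*(x^4 - 6*x^3 - 11*x^2 + 60*x + 100) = x*(x + 2)*(x^3 - 8*x^2 + 5*x + 50) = x*(x - 5)*(x + 2)*(x^2 - 3*x - 10) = x*(x - 5)*(x + 2)^2*(x - 5)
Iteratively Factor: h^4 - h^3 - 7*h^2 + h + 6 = (h + 1)*(h^3 - 2*h^2 - 5*h + 6) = (h - 1)*(h + 1)*(h^2 - h - 6) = (h - 1)*(h + 1)*(h + 2)*(h - 3)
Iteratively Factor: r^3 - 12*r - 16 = (r - 4)*(r^2 + 4*r + 4) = (r - 4)*(r + 2)*(r + 2)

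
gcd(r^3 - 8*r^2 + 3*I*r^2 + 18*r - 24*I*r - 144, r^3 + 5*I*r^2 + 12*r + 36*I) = r^2 + 3*I*r + 18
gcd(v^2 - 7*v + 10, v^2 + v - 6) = v - 2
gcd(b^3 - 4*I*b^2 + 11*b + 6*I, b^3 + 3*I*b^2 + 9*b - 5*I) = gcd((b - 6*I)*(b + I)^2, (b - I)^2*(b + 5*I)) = 1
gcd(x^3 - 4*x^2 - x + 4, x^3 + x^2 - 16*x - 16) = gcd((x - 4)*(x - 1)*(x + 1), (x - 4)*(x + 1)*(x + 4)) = x^2 - 3*x - 4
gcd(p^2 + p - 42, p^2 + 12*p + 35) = p + 7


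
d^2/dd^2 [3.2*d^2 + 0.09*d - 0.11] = 6.40000000000000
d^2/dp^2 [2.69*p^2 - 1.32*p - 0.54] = 5.38000000000000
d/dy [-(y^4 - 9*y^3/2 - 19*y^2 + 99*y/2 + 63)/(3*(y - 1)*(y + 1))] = (-4*y^3 + 17*y^2 - 22*y + 99)/(6*(y^2 - 2*y + 1))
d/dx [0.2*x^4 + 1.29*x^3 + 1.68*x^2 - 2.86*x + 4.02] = 0.8*x^3 + 3.87*x^2 + 3.36*x - 2.86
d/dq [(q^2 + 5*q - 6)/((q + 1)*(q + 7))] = (3*q^2 + 26*q + 83)/(q^4 + 16*q^3 + 78*q^2 + 112*q + 49)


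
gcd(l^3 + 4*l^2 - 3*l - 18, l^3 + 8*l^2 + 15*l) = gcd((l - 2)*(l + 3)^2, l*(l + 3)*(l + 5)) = l + 3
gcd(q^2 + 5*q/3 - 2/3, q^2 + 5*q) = 1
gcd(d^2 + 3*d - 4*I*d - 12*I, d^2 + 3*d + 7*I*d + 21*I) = d + 3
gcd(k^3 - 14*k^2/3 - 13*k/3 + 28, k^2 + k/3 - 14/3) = k + 7/3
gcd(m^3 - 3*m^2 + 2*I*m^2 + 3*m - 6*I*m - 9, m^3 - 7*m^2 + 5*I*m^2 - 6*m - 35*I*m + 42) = m + 3*I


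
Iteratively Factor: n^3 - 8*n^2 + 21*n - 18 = (n - 3)*(n^2 - 5*n + 6) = (n - 3)^2*(n - 2)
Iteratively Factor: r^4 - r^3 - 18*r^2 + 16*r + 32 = (r - 2)*(r^3 + r^2 - 16*r - 16) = (r - 2)*(r + 4)*(r^2 - 3*r - 4) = (r - 2)*(r + 1)*(r + 4)*(r - 4)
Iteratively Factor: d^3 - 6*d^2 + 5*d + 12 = (d - 4)*(d^2 - 2*d - 3) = (d - 4)*(d + 1)*(d - 3)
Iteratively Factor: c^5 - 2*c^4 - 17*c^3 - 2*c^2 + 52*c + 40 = (c + 2)*(c^4 - 4*c^3 - 9*c^2 + 16*c + 20) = (c + 2)^2*(c^3 - 6*c^2 + 3*c + 10) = (c + 1)*(c + 2)^2*(c^2 - 7*c + 10) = (c - 5)*(c + 1)*(c + 2)^2*(c - 2)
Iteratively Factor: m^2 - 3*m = (m - 3)*(m)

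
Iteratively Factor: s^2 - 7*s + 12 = (s - 4)*(s - 3)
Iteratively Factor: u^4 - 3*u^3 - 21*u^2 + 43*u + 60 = (u + 4)*(u^3 - 7*u^2 + 7*u + 15) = (u - 3)*(u + 4)*(u^2 - 4*u - 5) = (u - 3)*(u + 1)*(u + 4)*(u - 5)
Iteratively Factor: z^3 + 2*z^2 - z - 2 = (z - 1)*(z^2 + 3*z + 2) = (z - 1)*(z + 1)*(z + 2)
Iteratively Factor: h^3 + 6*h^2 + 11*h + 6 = (h + 1)*(h^2 + 5*h + 6) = (h + 1)*(h + 3)*(h + 2)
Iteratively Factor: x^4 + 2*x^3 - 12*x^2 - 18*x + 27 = (x + 3)*(x^3 - x^2 - 9*x + 9) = (x - 3)*(x + 3)*(x^2 + 2*x - 3) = (x - 3)*(x + 3)^2*(x - 1)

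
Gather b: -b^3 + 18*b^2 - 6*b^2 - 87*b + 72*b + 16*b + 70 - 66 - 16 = -b^3 + 12*b^2 + b - 12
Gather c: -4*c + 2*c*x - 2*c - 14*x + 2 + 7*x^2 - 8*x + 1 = c*(2*x - 6) + 7*x^2 - 22*x + 3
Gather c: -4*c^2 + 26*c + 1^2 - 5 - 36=-4*c^2 + 26*c - 40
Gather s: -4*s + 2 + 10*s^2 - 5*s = 10*s^2 - 9*s + 2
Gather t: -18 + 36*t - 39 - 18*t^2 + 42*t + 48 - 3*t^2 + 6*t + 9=-21*t^2 + 84*t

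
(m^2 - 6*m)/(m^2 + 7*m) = (m - 6)/(m + 7)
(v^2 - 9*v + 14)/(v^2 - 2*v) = (v - 7)/v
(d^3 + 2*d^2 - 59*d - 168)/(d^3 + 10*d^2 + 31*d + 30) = (d^2 - d - 56)/(d^2 + 7*d + 10)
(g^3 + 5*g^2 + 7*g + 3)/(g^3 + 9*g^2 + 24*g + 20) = (g^3 + 5*g^2 + 7*g + 3)/(g^3 + 9*g^2 + 24*g + 20)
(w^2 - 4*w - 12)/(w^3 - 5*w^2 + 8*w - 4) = (w^2 - 4*w - 12)/(w^3 - 5*w^2 + 8*w - 4)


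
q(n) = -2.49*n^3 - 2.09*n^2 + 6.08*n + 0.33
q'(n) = -7.47*n^2 - 4.18*n + 6.08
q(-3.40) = 53.36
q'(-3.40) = -66.06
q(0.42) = 2.33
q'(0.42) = 3.01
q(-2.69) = 17.32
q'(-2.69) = -36.73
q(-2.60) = 14.16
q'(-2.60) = -33.55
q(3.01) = -68.21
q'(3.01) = -74.18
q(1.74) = -8.54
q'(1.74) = -23.81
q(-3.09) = 35.05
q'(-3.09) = -52.33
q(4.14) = -187.01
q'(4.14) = -139.26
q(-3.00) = 30.51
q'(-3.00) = -48.61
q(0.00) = 0.33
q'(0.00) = 6.08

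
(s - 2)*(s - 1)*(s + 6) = s^3 + 3*s^2 - 16*s + 12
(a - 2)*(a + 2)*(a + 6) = a^3 + 6*a^2 - 4*a - 24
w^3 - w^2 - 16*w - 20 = (w - 5)*(w + 2)^2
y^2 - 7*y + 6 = (y - 6)*(y - 1)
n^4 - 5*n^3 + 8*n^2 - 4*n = n*(n - 2)^2*(n - 1)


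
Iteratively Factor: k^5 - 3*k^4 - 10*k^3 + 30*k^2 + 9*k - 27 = (k - 3)*(k^4 - 10*k^2 + 9) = (k - 3)*(k + 3)*(k^3 - 3*k^2 - k + 3) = (k - 3)*(k + 1)*(k + 3)*(k^2 - 4*k + 3) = (k - 3)^2*(k + 1)*(k + 3)*(k - 1)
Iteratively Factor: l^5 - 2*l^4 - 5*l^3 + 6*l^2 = (l - 1)*(l^4 - l^3 - 6*l^2) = (l - 1)*(l + 2)*(l^3 - 3*l^2) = (l - 3)*(l - 1)*(l + 2)*(l^2) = l*(l - 3)*(l - 1)*(l + 2)*(l)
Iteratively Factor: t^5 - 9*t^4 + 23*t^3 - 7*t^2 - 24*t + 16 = (t - 4)*(t^4 - 5*t^3 + 3*t^2 + 5*t - 4) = (t - 4)*(t - 1)*(t^3 - 4*t^2 - t + 4) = (t - 4)*(t - 1)^2*(t^2 - 3*t - 4) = (t - 4)*(t - 1)^2*(t + 1)*(t - 4)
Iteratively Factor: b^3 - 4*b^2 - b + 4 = (b + 1)*(b^2 - 5*b + 4) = (b - 4)*(b + 1)*(b - 1)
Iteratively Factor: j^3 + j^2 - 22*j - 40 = (j + 4)*(j^2 - 3*j - 10) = (j + 2)*(j + 4)*(j - 5)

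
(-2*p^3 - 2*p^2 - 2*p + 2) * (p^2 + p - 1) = -2*p^5 - 4*p^4 - 2*p^3 + 2*p^2 + 4*p - 2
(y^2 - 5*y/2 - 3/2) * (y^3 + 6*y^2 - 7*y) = y^5 + 7*y^4/2 - 47*y^3/2 + 17*y^2/2 + 21*y/2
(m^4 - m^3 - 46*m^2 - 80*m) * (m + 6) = m^5 + 5*m^4 - 52*m^3 - 356*m^2 - 480*m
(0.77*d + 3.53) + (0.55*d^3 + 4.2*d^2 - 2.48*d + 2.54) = 0.55*d^3 + 4.2*d^2 - 1.71*d + 6.07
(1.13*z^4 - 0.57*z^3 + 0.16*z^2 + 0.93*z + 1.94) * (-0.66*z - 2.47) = -0.7458*z^5 - 2.4149*z^4 + 1.3023*z^3 - 1.009*z^2 - 3.5775*z - 4.7918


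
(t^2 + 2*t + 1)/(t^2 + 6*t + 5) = (t + 1)/(t + 5)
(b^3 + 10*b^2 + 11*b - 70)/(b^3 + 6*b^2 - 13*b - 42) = (b^2 + 3*b - 10)/(b^2 - b - 6)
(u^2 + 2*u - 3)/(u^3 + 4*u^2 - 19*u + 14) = (u + 3)/(u^2 + 5*u - 14)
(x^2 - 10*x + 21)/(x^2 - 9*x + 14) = (x - 3)/(x - 2)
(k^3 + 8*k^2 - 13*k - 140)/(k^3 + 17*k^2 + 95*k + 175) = (k - 4)/(k + 5)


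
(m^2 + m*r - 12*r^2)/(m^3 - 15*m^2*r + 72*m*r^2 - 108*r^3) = (m + 4*r)/(m^2 - 12*m*r + 36*r^2)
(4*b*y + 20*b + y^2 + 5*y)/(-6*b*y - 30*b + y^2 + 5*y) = (4*b + y)/(-6*b + y)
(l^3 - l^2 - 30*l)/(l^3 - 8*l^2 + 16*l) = (l^2 - l - 30)/(l^2 - 8*l + 16)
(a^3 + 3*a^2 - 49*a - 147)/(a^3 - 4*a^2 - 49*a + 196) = (a + 3)/(a - 4)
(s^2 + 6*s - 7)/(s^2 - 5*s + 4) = (s + 7)/(s - 4)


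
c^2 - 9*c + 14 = (c - 7)*(c - 2)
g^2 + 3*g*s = g*(g + 3*s)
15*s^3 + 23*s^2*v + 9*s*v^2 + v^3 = (s + v)*(3*s + v)*(5*s + v)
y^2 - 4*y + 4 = (y - 2)^2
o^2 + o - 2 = (o - 1)*(o + 2)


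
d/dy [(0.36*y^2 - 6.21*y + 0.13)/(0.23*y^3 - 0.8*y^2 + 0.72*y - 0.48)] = (-0.0828*y^4 + 2.8566*y^3 - 4.7985*y^2 - 0.1376*y + 2.8872)/(0.0529*y^6 - 0.368*y^5 + 0.9712*y^4 - 1.3728*y^3 + 1.2864*y^2 - 0.6912*y + 0.2304)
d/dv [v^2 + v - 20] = 2*v + 1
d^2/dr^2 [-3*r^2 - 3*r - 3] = -6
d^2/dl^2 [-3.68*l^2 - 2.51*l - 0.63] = -7.36000000000000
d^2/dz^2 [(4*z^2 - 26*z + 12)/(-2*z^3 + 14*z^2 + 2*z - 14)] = 2*(-2*z^6 + 39*z^5 - 315*z^4 + 1098*z^3 - 1704*z^2 + 1911*z - 307)/(z^9 - 21*z^8 + 144*z^7 - 280*z^6 - 438*z^5 + 966*z^4 + 440*z^3 - 1008*z^2 - 147*z + 343)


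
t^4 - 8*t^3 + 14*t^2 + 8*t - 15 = (t - 5)*(t - 3)*(t - 1)*(t + 1)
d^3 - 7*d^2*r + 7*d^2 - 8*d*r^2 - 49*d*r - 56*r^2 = (d + 7)*(d - 8*r)*(d + r)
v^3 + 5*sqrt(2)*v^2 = v^2*(v + 5*sqrt(2))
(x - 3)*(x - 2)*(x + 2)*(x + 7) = x^4 + 4*x^3 - 25*x^2 - 16*x + 84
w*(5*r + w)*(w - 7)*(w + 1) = 5*r*w^3 - 30*r*w^2 - 35*r*w + w^4 - 6*w^3 - 7*w^2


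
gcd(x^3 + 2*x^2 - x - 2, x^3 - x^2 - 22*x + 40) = 1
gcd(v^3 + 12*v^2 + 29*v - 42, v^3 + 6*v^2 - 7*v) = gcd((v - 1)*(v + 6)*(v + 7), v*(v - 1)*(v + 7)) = v^2 + 6*v - 7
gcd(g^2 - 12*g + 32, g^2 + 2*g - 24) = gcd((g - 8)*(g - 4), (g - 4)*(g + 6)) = g - 4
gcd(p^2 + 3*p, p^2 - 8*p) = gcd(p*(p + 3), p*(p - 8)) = p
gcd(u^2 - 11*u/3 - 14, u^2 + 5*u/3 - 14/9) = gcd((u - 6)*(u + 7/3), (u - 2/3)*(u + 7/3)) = u + 7/3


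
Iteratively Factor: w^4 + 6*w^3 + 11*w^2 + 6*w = (w + 1)*(w^3 + 5*w^2 + 6*w) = (w + 1)*(w + 3)*(w^2 + 2*w) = w*(w + 1)*(w + 3)*(w + 2)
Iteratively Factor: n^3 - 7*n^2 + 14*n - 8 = (n - 4)*(n^2 - 3*n + 2) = (n - 4)*(n - 1)*(n - 2)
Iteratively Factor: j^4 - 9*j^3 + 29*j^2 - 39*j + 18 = (j - 3)*(j^3 - 6*j^2 + 11*j - 6) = (j - 3)*(j - 2)*(j^2 - 4*j + 3) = (j - 3)*(j - 2)*(j - 1)*(j - 3)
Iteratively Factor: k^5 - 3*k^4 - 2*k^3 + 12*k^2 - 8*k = (k - 1)*(k^4 - 2*k^3 - 4*k^2 + 8*k) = (k - 1)*(k + 2)*(k^3 - 4*k^2 + 4*k) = (k - 2)*(k - 1)*(k + 2)*(k^2 - 2*k) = (k - 2)^2*(k - 1)*(k + 2)*(k)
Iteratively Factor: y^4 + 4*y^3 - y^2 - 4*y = (y)*(y^3 + 4*y^2 - y - 4) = y*(y + 4)*(y^2 - 1) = y*(y - 1)*(y + 4)*(y + 1)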